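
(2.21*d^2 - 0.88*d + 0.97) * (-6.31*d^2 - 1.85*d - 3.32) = -13.9451*d^4 + 1.4643*d^3 - 11.8299*d^2 + 1.1271*d - 3.2204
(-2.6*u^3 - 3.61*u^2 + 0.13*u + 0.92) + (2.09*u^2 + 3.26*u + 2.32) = -2.6*u^3 - 1.52*u^2 + 3.39*u + 3.24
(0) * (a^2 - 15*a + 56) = 0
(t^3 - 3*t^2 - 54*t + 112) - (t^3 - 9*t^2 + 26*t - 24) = 6*t^2 - 80*t + 136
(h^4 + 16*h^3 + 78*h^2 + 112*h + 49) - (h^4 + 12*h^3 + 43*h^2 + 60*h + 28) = 4*h^3 + 35*h^2 + 52*h + 21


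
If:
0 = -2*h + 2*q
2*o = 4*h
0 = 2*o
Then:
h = 0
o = 0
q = 0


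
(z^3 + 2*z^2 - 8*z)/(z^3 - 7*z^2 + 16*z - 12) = z*(z + 4)/(z^2 - 5*z + 6)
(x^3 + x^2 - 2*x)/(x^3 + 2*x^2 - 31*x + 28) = x*(x + 2)/(x^2 + 3*x - 28)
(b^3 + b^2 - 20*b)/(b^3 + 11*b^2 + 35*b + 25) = b*(b - 4)/(b^2 + 6*b + 5)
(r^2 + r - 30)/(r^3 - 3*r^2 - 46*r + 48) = (r - 5)/(r^2 - 9*r + 8)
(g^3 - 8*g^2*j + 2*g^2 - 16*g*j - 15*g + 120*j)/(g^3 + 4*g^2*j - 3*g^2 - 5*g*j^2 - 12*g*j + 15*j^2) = (g^2 - 8*g*j + 5*g - 40*j)/(g^2 + 4*g*j - 5*j^2)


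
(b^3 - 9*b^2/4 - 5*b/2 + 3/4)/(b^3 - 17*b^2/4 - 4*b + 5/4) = (b - 3)/(b - 5)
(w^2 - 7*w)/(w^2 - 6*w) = (w - 7)/(w - 6)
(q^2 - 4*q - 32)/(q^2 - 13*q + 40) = (q + 4)/(q - 5)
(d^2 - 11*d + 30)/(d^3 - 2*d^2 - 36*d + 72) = (d - 5)/(d^2 + 4*d - 12)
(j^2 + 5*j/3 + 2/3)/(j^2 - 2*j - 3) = (j + 2/3)/(j - 3)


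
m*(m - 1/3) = m^2 - m/3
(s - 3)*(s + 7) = s^2 + 4*s - 21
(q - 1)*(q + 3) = q^2 + 2*q - 3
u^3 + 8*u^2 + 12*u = u*(u + 2)*(u + 6)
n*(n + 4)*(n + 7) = n^3 + 11*n^2 + 28*n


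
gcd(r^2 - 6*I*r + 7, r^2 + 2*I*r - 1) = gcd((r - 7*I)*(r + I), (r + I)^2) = r + I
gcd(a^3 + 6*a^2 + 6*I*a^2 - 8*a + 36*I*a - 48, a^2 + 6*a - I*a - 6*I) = a + 6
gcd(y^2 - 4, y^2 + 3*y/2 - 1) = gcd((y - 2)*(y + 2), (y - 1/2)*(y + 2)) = y + 2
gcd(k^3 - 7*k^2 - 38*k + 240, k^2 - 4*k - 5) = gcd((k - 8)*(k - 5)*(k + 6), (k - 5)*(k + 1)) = k - 5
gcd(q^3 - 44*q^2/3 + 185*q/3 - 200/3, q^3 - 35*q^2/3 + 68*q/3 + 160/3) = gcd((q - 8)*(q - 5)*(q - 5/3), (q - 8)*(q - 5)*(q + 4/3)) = q^2 - 13*q + 40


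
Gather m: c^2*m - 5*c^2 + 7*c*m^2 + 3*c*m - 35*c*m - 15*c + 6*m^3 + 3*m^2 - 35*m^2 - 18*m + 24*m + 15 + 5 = -5*c^2 - 15*c + 6*m^3 + m^2*(7*c - 32) + m*(c^2 - 32*c + 6) + 20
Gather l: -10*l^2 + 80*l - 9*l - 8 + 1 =-10*l^2 + 71*l - 7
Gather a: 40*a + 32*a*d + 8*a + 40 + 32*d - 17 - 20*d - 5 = a*(32*d + 48) + 12*d + 18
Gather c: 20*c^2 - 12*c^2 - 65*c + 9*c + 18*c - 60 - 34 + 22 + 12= 8*c^2 - 38*c - 60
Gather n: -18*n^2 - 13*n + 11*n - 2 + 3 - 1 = -18*n^2 - 2*n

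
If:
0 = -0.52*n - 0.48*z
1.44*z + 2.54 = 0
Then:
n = 1.63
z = -1.76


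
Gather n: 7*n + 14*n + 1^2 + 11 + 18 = 21*n + 30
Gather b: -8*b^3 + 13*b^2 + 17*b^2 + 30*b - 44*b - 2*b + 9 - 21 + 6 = -8*b^3 + 30*b^2 - 16*b - 6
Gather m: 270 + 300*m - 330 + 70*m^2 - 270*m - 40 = 70*m^2 + 30*m - 100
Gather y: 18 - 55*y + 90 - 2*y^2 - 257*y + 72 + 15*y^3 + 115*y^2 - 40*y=15*y^3 + 113*y^2 - 352*y + 180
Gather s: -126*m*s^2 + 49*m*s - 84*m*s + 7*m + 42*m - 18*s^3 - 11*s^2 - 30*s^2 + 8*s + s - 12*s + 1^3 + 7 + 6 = 49*m - 18*s^3 + s^2*(-126*m - 41) + s*(-35*m - 3) + 14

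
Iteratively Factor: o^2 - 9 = (o - 3)*(o + 3)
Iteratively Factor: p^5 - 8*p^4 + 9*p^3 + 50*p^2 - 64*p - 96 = (p - 3)*(p^4 - 5*p^3 - 6*p^2 + 32*p + 32) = (p - 4)*(p - 3)*(p^3 - p^2 - 10*p - 8) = (p - 4)^2*(p - 3)*(p^2 + 3*p + 2) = (p - 4)^2*(p - 3)*(p + 1)*(p + 2)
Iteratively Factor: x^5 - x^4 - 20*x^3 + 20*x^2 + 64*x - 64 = (x - 2)*(x^4 + x^3 - 18*x^2 - 16*x + 32) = (x - 2)*(x - 1)*(x^3 + 2*x^2 - 16*x - 32) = (x - 4)*(x - 2)*(x - 1)*(x^2 + 6*x + 8) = (x - 4)*(x - 2)*(x - 1)*(x + 4)*(x + 2)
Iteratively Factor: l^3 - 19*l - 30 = (l + 3)*(l^2 - 3*l - 10) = (l - 5)*(l + 3)*(l + 2)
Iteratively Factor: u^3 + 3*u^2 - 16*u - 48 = (u + 4)*(u^2 - u - 12) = (u - 4)*(u + 4)*(u + 3)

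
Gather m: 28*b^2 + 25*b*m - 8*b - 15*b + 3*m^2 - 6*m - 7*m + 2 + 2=28*b^2 - 23*b + 3*m^2 + m*(25*b - 13) + 4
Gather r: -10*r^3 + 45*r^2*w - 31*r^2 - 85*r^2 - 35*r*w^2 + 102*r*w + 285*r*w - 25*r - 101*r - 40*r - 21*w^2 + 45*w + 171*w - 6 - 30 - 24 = -10*r^3 + r^2*(45*w - 116) + r*(-35*w^2 + 387*w - 166) - 21*w^2 + 216*w - 60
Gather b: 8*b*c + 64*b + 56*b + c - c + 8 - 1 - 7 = b*(8*c + 120)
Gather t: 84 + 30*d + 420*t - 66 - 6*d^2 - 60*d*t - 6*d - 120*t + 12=-6*d^2 + 24*d + t*(300 - 60*d) + 30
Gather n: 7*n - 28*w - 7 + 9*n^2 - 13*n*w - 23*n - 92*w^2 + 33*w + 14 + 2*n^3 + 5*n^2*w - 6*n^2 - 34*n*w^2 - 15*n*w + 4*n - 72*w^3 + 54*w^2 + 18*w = 2*n^3 + n^2*(5*w + 3) + n*(-34*w^2 - 28*w - 12) - 72*w^3 - 38*w^2 + 23*w + 7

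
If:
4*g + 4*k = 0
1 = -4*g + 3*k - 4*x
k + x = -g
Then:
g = -1/7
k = 1/7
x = 0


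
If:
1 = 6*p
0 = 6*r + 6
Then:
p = 1/6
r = -1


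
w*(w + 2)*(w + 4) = w^3 + 6*w^2 + 8*w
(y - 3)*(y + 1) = y^2 - 2*y - 3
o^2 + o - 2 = (o - 1)*(o + 2)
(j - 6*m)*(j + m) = j^2 - 5*j*m - 6*m^2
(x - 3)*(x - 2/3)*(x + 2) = x^3 - 5*x^2/3 - 16*x/3 + 4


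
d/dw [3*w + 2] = 3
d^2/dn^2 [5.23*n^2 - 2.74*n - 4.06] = 10.4600000000000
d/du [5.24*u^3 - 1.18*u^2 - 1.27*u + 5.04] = 15.72*u^2 - 2.36*u - 1.27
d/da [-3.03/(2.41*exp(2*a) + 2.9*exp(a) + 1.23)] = (14.6046*exp(a) + 8.787)*exp(a)/(2.41*exp(2*a) + 2.9*exp(a) + 1.23)^2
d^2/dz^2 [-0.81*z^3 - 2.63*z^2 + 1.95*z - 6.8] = -4.86*z - 5.26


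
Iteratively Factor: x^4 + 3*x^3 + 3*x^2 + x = (x + 1)*(x^3 + 2*x^2 + x) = (x + 1)^2*(x^2 + x) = (x + 1)^3*(x)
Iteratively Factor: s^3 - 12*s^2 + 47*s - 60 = (s - 4)*(s^2 - 8*s + 15) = (s - 5)*(s - 4)*(s - 3)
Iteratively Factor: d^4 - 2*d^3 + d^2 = (d)*(d^3 - 2*d^2 + d) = d^2*(d^2 - 2*d + 1) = d^2*(d - 1)*(d - 1)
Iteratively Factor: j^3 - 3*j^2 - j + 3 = (j - 1)*(j^2 - 2*j - 3) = (j - 1)*(j + 1)*(j - 3)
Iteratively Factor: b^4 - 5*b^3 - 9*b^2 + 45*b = (b + 3)*(b^3 - 8*b^2 + 15*b) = (b - 5)*(b + 3)*(b^2 - 3*b) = b*(b - 5)*(b + 3)*(b - 3)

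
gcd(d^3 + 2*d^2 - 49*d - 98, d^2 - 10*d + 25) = 1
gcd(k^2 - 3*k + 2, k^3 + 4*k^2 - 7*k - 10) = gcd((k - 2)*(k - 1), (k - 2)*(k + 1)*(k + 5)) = k - 2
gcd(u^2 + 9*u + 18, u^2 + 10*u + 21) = u + 3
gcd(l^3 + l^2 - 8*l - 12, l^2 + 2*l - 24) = 1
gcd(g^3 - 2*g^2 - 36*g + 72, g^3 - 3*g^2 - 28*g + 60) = g^2 - 8*g + 12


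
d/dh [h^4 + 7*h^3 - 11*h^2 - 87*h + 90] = 4*h^3 + 21*h^2 - 22*h - 87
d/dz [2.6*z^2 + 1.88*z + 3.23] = 5.2*z + 1.88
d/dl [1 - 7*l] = -7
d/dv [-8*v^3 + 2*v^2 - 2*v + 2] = -24*v^2 + 4*v - 2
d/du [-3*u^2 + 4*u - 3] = 4 - 6*u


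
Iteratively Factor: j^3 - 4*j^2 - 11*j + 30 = (j + 3)*(j^2 - 7*j + 10) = (j - 2)*(j + 3)*(j - 5)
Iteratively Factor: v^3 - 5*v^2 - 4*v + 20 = (v - 2)*(v^2 - 3*v - 10) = (v - 5)*(v - 2)*(v + 2)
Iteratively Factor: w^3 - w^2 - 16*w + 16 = (w + 4)*(w^2 - 5*w + 4) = (w - 4)*(w + 4)*(w - 1)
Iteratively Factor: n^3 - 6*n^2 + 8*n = (n - 2)*(n^2 - 4*n) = n*(n - 2)*(n - 4)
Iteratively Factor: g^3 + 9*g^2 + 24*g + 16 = (g + 1)*(g^2 + 8*g + 16) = (g + 1)*(g + 4)*(g + 4)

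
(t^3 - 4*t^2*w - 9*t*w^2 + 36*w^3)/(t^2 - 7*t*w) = (t^3 - 4*t^2*w - 9*t*w^2 + 36*w^3)/(t*(t - 7*w))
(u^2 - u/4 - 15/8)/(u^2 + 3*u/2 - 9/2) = (u + 5/4)/(u + 3)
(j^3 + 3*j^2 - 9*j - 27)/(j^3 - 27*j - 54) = (j - 3)/(j - 6)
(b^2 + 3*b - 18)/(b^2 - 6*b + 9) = (b + 6)/(b - 3)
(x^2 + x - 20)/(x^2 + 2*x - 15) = (x - 4)/(x - 3)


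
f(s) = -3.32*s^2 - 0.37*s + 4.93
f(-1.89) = -6.23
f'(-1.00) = 6.27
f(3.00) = -26.06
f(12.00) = -477.59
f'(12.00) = -80.05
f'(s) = -6.64*s - 0.37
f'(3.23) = -21.82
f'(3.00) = -20.29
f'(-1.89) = 12.18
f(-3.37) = -31.53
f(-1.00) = 1.98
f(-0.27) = 4.79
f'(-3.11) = 20.28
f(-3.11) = -26.03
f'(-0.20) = 0.96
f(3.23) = -30.90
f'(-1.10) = 6.93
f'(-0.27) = 1.42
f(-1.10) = 1.32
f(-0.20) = 4.87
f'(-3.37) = 22.01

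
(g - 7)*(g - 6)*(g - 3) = g^3 - 16*g^2 + 81*g - 126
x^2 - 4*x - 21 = (x - 7)*(x + 3)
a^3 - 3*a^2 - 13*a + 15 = (a - 5)*(a - 1)*(a + 3)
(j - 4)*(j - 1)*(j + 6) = j^3 + j^2 - 26*j + 24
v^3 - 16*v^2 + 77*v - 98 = (v - 7)^2*(v - 2)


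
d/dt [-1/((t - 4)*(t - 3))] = (2*t - 7)/((t - 4)^2*(t - 3)^2)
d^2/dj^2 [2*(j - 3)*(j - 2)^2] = 12*j - 28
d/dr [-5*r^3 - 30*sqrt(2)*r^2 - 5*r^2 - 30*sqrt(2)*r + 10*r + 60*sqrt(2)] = -15*r^2 - 60*sqrt(2)*r - 10*r - 30*sqrt(2) + 10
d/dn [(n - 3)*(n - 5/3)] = 2*n - 14/3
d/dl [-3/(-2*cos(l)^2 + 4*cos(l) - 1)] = 12*(cos(l) - 1)*sin(l)/(-4*cos(l) + cos(2*l) + 2)^2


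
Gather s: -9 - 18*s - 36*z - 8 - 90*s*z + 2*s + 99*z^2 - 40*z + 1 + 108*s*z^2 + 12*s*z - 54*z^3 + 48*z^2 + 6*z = s*(108*z^2 - 78*z - 16) - 54*z^3 + 147*z^2 - 70*z - 16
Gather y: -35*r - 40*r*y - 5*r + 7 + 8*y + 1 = -40*r + y*(8 - 40*r) + 8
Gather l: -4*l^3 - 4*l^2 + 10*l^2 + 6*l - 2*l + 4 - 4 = -4*l^3 + 6*l^2 + 4*l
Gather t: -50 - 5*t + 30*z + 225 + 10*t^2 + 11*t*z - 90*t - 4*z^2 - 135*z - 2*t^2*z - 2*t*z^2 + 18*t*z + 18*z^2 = t^2*(10 - 2*z) + t*(-2*z^2 + 29*z - 95) + 14*z^2 - 105*z + 175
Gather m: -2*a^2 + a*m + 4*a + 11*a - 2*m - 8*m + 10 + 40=-2*a^2 + 15*a + m*(a - 10) + 50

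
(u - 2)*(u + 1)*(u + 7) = u^3 + 6*u^2 - 9*u - 14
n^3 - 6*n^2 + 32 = (n - 4)^2*(n + 2)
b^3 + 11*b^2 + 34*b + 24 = (b + 1)*(b + 4)*(b + 6)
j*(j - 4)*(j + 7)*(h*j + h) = h*j^4 + 4*h*j^3 - 25*h*j^2 - 28*h*j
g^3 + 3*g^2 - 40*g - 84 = (g - 6)*(g + 2)*(g + 7)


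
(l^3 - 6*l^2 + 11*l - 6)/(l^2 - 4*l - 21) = (-l^3 + 6*l^2 - 11*l + 6)/(-l^2 + 4*l + 21)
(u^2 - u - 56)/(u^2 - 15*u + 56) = (u + 7)/(u - 7)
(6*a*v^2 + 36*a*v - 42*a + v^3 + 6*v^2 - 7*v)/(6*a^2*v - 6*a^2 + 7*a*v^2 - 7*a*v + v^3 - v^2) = (v + 7)/(a + v)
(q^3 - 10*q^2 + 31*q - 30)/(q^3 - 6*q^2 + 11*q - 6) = (q - 5)/(q - 1)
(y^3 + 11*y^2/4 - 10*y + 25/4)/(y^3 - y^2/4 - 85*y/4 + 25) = (y - 1)/(y - 4)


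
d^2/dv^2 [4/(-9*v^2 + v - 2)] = 8*(81*v^2 - 9*v - (18*v - 1)^2 + 18)/(9*v^2 - v + 2)^3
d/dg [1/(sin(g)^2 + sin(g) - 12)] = -(2*sin(g) + 1)*cos(g)/(sin(g)^2 + sin(g) - 12)^2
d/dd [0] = 0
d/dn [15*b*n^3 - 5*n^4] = n^2*(45*b - 20*n)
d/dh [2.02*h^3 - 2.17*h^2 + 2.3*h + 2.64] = 6.06*h^2 - 4.34*h + 2.3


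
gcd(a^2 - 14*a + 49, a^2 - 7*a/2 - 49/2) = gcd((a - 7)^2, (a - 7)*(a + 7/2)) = a - 7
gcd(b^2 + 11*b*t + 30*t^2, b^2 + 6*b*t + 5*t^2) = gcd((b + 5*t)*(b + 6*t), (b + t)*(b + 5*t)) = b + 5*t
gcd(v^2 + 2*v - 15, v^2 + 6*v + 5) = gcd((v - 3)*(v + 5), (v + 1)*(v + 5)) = v + 5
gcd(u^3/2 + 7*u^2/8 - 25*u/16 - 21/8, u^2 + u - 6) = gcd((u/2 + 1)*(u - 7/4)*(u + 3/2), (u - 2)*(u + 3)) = 1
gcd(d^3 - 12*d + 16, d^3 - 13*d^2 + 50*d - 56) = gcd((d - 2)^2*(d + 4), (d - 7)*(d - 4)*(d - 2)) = d - 2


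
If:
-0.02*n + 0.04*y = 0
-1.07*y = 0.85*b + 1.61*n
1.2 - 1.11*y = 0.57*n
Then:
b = -2.69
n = 1.07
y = 0.53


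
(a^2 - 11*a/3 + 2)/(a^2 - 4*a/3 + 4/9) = 3*(a - 3)/(3*a - 2)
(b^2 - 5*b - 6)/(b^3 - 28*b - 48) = (b + 1)/(b^2 + 6*b + 8)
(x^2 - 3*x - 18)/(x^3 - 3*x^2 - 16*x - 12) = (x + 3)/(x^2 + 3*x + 2)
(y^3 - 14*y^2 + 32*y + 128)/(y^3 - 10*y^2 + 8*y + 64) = (y - 8)/(y - 4)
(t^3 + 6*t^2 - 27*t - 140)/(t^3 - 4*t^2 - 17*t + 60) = (t + 7)/(t - 3)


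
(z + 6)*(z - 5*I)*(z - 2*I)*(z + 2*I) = z^4 + 6*z^3 - 5*I*z^3 + 4*z^2 - 30*I*z^2 + 24*z - 20*I*z - 120*I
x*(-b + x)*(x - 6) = -b*x^2 + 6*b*x + x^3 - 6*x^2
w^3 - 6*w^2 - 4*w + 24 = (w - 6)*(w - 2)*(w + 2)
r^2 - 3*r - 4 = (r - 4)*(r + 1)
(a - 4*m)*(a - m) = a^2 - 5*a*m + 4*m^2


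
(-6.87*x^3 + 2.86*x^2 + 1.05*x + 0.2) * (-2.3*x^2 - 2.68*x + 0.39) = 15.801*x^5 + 11.8336*x^4 - 12.7591*x^3 - 2.1586*x^2 - 0.1265*x + 0.078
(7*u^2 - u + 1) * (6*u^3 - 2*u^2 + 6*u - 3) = 42*u^5 - 20*u^4 + 50*u^3 - 29*u^2 + 9*u - 3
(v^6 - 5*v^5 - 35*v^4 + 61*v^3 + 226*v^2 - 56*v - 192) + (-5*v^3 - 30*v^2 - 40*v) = v^6 - 5*v^5 - 35*v^4 + 56*v^3 + 196*v^2 - 96*v - 192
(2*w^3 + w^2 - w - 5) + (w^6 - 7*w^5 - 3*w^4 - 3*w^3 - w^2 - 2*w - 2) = w^6 - 7*w^5 - 3*w^4 - w^3 - 3*w - 7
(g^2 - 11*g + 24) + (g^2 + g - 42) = 2*g^2 - 10*g - 18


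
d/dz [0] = 0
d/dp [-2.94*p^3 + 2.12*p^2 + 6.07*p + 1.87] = -8.82*p^2 + 4.24*p + 6.07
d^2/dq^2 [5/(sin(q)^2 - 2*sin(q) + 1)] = -(20*sin(q) + 30)/(sin(q) - 1)^3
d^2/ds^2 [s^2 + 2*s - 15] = 2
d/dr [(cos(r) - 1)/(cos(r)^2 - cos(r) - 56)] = (cos(r)^2 - 2*cos(r) + 57)*sin(r)/(sin(r)^2 + cos(r) + 55)^2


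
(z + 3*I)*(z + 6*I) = z^2 + 9*I*z - 18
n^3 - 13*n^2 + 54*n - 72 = (n - 6)*(n - 4)*(n - 3)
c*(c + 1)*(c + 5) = c^3 + 6*c^2 + 5*c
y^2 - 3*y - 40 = (y - 8)*(y + 5)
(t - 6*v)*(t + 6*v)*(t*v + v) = t^3*v + t^2*v - 36*t*v^3 - 36*v^3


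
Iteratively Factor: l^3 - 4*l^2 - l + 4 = (l - 1)*(l^2 - 3*l - 4) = (l - 1)*(l + 1)*(l - 4)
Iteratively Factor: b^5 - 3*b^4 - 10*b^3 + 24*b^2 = (b - 2)*(b^4 - b^3 - 12*b^2) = b*(b - 2)*(b^3 - b^2 - 12*b) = b*(b - 4)*(b - 2)*(b^2 + 3*b) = b*(b - 4)*(b - 2)*(b + 3)*(b)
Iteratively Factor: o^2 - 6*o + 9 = (o - 3)*(o - 3)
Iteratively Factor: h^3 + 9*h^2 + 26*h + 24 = (h + 4)*(h^2 + 5*h + 6) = (h + 2)*(h + 4)*(h + 3)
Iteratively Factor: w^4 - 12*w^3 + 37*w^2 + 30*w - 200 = (w + 2)*(w^3 - 14*w^2 + 65*w - 100) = (w - 4)*(w + 2)*(w^2 - 10*w + 25) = (w - 5)*(w - 4)*(w + 2)*(w - 5)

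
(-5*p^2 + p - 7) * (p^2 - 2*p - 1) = -5*p^4 + 11*p^3 - 4*p^2 + 13*p + 7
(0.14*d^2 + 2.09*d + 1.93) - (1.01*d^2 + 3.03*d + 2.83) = -0.87*d^2 - 0.94*d - 0.9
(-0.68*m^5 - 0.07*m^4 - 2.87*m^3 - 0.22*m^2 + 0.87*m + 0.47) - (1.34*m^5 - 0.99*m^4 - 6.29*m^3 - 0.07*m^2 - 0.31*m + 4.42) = -2.02*m^5 + 0.92*m^4 + 3.42*m^3 - 0.15*m^2 + 1.18*m - 3.95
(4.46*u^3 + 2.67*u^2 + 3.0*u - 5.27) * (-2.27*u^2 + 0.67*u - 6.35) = -10.1242*u^5 - 3.0727*u^4 - 33.3421*u^3 - 2.9816*u^2 - 22.5809*u + 33.4645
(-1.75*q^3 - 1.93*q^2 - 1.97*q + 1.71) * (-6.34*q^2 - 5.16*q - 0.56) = 11.095*q^5 + 21.2662*q^4 + 23.4286*q^3 + 0.4046*q^2 - 7.7204*q - 0.9576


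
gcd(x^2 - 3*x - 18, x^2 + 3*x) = x + 3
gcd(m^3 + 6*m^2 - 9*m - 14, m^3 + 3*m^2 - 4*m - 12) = m - 2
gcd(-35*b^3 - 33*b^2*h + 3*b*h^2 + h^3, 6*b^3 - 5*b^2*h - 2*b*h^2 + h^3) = 1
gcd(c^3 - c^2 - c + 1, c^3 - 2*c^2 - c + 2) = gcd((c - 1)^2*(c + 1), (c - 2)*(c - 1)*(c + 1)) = c^2 - 1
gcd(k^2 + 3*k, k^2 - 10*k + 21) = 1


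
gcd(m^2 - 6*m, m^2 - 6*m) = m^2 - 6*m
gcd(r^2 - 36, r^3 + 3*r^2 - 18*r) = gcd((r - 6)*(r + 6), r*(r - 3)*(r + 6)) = r + 6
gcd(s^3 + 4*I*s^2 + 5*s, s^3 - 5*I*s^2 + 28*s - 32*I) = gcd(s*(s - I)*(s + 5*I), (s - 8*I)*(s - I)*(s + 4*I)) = s - I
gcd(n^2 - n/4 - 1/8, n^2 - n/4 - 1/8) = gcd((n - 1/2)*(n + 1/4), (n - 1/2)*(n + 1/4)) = n^2 - n/4 - 1/8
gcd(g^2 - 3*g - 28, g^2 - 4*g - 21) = g - 7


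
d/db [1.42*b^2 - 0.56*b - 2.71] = 2.84*b - 0.56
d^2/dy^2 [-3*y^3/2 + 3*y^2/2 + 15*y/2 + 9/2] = 3 - 9*y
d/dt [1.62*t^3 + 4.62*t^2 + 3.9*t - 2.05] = 4.86*t^2 + 9.24*t + 3.9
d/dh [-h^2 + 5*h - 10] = 5 - 2*h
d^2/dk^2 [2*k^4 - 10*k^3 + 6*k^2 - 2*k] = 24*k^2 - 60*k + 12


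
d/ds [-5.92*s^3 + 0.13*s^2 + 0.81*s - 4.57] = -17.76*s^2 + 0.26*s + 0.81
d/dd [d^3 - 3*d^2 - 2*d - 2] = 3*d^2 - 6*d - 2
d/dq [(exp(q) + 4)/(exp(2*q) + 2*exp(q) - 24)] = (-2*(exp(q) + 1)*(exp(q) + 4) + exp(2*q) + 2*exp(q) - 24)*exp(q)/(exp(2*q) + 2*exp(q) - 24)^2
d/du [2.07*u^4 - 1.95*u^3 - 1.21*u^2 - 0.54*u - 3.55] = 8.28*u^3 - 5.85*u^2 - 2.42*u - 0.54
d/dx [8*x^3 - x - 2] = 24*x^2 - 1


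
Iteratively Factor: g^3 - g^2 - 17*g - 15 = (g + 1)*(g^2 - 2*g - 15) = (g - 5)*(g + 1)*(g + 3)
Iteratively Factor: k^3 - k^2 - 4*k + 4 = (k - 2)*(k^2 + k - 2) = (k - 2)*(k - 1)*(k + 2)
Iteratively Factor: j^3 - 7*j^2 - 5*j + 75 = (j - 5)*(j^2 - 2*j - 15) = (j - 5)*(j + 3)*(j - 5)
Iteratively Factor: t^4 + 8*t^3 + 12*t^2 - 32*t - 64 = (t + 4)*(t^3 + 4*t^2 - 4*t - 16) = (t + 2)*(t + 4)*(t^2 + 2*t - 8) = (t - 2)*(t + 2)*(t + 4)*(t + 4)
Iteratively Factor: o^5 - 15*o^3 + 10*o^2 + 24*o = (o + 4)*(o^4 - 4*o^3 + o^2 + 6*o) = (o - 2)*(o + 4)*(o^3 - 2*o^2 - 3*o) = (o - 2)*(o + 1)*(o + 4)*(o^2 - 3*o) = o*(o - 2)*(o + 1)*(o + 4)*(o - 3)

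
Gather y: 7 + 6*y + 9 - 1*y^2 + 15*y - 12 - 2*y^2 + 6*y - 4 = -3*y^2 + 27*y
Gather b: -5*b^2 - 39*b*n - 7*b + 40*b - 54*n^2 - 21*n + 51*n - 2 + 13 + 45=-5*b^2 + b*(33 - 39*n) - 54*n^2 + 30*n + 56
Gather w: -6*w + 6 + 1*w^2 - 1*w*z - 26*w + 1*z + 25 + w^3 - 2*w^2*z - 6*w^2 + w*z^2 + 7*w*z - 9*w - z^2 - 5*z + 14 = w^3 + w^2*(-2*z - 5) + w*(z^2 + 6*z - 41) - z^2 - 4*z + 45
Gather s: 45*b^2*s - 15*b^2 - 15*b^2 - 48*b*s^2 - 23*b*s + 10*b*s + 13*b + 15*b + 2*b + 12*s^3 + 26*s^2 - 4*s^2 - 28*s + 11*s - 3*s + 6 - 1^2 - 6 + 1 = -30*b^2 + 30*b + 12*s^3 + s^2*(22 - 48*b) + s*(45*b^2 - 13*b - 20)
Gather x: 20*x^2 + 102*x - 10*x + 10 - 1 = 20*x^2 + 92*x + 9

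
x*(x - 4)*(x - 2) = x^3 - 6*x^2 + 8*x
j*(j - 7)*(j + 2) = j^3 - 5*j^2 - 14*j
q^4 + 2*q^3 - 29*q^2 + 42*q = q*(q - 3)*(q - 2)*(q + 7)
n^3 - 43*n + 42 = (n - 6)*(n - 1)*(n + 7)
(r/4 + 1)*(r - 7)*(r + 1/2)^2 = r^4/4 - r^3/2 - 123*r^2/16 - 115*r/16 - 7/4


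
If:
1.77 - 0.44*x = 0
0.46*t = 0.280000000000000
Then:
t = 0.61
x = 4.02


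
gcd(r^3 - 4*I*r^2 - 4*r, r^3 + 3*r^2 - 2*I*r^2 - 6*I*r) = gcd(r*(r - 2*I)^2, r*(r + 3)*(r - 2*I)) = r^2 - 2*I*r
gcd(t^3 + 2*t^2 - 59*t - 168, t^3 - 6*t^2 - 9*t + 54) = t + 3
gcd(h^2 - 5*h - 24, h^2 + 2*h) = 1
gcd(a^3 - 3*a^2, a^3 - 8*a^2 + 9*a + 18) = a - 3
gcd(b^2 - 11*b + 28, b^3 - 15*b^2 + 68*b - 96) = b - 4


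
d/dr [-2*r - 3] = -2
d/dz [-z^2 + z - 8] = 1 - 2*z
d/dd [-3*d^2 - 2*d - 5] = -6*d - 2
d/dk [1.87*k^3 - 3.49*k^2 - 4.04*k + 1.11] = 5.61*k^2 - 6.98*k - 4.04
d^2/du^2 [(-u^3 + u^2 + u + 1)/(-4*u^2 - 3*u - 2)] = 2*(-3*u^3 - 6*u^2 + 1)/(64*u^6 + 144*u^5 + 204*u^4 + 171*u^3 + 102*u^2 + 36*u + 8)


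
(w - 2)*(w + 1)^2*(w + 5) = w^4 + 5*w^3 - 3*w^2 - 17*w - 10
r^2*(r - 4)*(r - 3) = r^4 - 7*r^3 + 12*r^2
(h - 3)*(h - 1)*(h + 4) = h^3 - 13*h + 12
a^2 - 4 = (a - 2)*(a + 2)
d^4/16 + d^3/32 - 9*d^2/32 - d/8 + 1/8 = (d/4 + 1/4)*(d/4 + 1/2)*(d - 2)*(d - 1/2)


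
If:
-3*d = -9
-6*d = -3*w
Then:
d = 3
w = 6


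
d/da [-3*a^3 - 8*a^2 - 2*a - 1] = -9*a^2 - 16*a - 2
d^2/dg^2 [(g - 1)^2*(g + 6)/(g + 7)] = 2*(g^3 + 21*g^2 + 147*g + 279)/(g^3 + 21*g^2 + 147*g + 343)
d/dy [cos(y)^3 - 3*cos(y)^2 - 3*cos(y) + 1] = 3*sin(y)^3 + 6*sin(y)*cos(y)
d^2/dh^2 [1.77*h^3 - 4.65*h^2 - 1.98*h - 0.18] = 10.62*h - 9.3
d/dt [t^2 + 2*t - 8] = 2*t + 2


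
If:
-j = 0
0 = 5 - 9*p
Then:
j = 0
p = 5/9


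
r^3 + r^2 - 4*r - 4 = (r - 2)*(r + 1)*(r + 2)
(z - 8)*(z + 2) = z^2 - 6*z - 16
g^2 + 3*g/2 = g*(g + 3/2)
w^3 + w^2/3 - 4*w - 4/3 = (w - 2)*(w + 1/3)*(w + 2)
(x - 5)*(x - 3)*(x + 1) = x^3 - 7*x^2 + 7*x + 15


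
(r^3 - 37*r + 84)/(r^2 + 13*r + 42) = (r^2 - 7*r + 12)/(r + 6)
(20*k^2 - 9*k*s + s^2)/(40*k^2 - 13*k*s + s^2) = (-4*k + s)/(-8*k + s)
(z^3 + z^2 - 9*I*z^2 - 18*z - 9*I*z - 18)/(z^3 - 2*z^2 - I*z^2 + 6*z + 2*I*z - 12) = (z^2 + z*(1 - 6*I) - 6*I)/(z^2 + 2*z*(-1 + I) - 4*I)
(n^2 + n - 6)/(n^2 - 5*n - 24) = (n - 2)/(n - 8)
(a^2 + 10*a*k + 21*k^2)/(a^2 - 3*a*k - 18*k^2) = (a + 7*k)/(a - 6*k)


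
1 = 1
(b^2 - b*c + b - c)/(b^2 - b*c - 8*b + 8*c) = (b + 1)/(b - 8)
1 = 1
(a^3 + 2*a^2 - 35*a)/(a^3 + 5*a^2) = (a^2 + 2*a - 35)/(a*(a + 5))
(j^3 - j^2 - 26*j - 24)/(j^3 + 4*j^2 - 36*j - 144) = (j + 1)/(j + 6)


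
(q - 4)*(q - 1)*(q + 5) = q^3 - 21*q + 20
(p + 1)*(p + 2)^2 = p^3 + 5*p^2 + 8*p + 4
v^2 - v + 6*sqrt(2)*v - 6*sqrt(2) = (v - 1)*(v + 6*sqrt(2))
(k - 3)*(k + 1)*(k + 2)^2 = k^4 + 2*k^3 - 7*k^2 - 20*k - 12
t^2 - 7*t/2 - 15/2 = (t - 5)*(t + 3/2)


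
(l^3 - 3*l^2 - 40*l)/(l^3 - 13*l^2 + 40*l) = (l + 5)/(l - 5)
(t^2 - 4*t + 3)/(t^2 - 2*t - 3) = (t - 1)/(t + 1)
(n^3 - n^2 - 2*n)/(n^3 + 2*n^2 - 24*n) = (n^2 - n - 2)/(n^2 + 2*n - 24)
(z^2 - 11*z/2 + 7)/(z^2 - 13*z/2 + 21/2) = (z - 2)/(z - 3)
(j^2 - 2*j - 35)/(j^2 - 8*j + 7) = (j + 5)/(j - 1)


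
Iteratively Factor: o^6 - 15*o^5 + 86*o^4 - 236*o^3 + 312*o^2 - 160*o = (o)*(o^5 - 15*o^4 + 86*o^3 - 236*o^2 + 312*o - 160) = o*(o - 2)*(o^4 - 13*o^3 + 60*o^2 - 116*o + 80) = o*(o - 2)^2*(o^3 - 11*o^2 + 38*o - 40) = o*(o - 5)*(o - 2)^2*(o^2 - 6*o + 8) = o*(o - 5)*(o - 4)*(o - 2)^2*(o - 2)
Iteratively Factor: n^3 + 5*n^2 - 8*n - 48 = (n + 4)*(n^2 + n - 12) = (n + 4)^2*(n - 3)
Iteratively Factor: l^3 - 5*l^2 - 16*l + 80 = (l - 4)*(l^2 - l - 20) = (l - 5)*(l - 4)*(l + 4)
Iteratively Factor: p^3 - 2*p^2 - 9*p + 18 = (p + 3)*(p^2 - 5*p + 6) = (p - 3)*(p + 3)*(p - 2)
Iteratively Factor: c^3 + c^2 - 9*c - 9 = (c + 3)*(c^2 - 2*c - 3) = (c + 1)*(c + 3)*(c - 3)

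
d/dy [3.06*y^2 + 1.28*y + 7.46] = 6.12*y + 1.28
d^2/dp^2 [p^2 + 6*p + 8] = 2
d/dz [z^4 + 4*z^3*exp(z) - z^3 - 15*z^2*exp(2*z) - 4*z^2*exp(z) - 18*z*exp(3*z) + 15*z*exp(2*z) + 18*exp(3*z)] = 4*z^3*exp(z) + 4*z^3 - 30*z^2*exp(2*z) + 8*z^2*exp(z) - 3*z^2 - 54*z*exp(3*z) - 8*z*exp(z) + 36*exp(3*z) + 15*exp(2*z)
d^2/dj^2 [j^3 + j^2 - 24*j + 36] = 6*j + 2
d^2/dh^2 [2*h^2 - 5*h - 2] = 4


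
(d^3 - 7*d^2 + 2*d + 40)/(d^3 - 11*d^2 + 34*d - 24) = (d^2 - 3*d - 10)/(d^2 - 7*d + 6)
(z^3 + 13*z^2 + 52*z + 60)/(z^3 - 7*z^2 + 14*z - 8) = (z^3 + 13*z^2 + 52*z + 60)/(z^3 - 7*z^2 + 14*z - 8)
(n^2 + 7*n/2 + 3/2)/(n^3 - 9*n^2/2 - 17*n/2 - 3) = (n + 3)/(n^2 - 5*n - 6)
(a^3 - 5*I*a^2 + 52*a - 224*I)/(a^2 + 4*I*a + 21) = (a^2 - 12*I*a - 32)/(a - 3*I)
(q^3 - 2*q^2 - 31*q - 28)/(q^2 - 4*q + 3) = (q^3 - 2*q^2 - 31*q - 28)/(q^2 - 4*q + 3)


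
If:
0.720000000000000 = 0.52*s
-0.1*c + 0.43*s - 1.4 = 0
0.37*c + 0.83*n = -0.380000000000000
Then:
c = -8.05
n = 3.13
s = 1.38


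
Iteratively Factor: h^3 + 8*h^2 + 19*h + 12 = (h + 3)*(h^2 + 5*h + 4) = (h + 3)*(h + 4)*(h + 1)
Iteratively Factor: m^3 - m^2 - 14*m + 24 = (m - 3)*(m^2 + 2*m - 8) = (m - 3)*(m + 4)*(m - 2)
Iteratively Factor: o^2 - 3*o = (o)*(o - 3)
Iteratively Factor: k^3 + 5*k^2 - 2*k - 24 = (k + 4)*(k^2 + k - 6) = (k - 2)*(k + 4)*(k + 3)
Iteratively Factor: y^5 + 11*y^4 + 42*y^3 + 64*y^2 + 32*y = (y + 2)*(y^4 + 9*y^3 + 24*y^2 + 16*y) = y*(y + 2)*(y^3 + 9*y^2 + 24*y + 16) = y*(y + 1)*(y + 2)*(y^2 + 8*y + 16) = y*(y + 1)*(y + 2)*(y + 4)*(y + 4)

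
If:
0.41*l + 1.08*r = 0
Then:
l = -2.63414634146341*r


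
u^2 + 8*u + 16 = (u + 4)^2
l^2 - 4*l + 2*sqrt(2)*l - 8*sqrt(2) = (l - 4)*(l + 2*sqrt(2))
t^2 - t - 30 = (t - 6)*(t + 5)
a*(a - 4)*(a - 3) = a^3 - 7*a^2 + 12*a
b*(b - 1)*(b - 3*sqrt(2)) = b^3 - 3*sqrt(2)*b^2 - b^2 + 3*sqrt(2)*b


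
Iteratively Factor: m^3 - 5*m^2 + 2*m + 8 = (m - 4)*(m^2 - m - 2) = (m - 4)*(m - 2)*(m + 1)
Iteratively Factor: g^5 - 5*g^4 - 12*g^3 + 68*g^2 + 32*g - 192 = (g + 2)*(g^4 - 7*g^3 + 2*g^2 + 64*g - 96) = (g - 4)*(g + 2)*(g^3 - 3*g^2 - 10*g + 24) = (g - 4)^2*(g + 2)*(g^2 + g - 6) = (g - 4)^2*(g - 2)*(g + 2)*(g + 3)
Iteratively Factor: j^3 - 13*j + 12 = (j - 3)*(j^2 + 3*j - 4) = (j - 3)*(j - 1)*(j + 4)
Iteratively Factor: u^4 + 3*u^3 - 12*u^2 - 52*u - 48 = (u + 3)*(u^3 - 12*u - 16) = (u + 2)*(u + 3)*(u^2 - 2*u - 8) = (u + 2)^2*(u + 3)*(u - 4)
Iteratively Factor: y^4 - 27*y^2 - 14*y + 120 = (y - 2)*(y^3 + 2*y^2 - 23*y - 60) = (y - 2)*(y + 4)*(y^2 - 2*y - 15) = (y - 2)*(y + 3)*(y + 4)*(y - 5)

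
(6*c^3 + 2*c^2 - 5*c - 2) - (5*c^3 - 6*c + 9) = c^3 + 2*c^2 + c - 11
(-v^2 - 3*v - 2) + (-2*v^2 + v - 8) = -3*v^2 - 2*v - 10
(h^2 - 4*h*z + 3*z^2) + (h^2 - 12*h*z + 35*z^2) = 2*h^2 - 16*h*z + 38*z^2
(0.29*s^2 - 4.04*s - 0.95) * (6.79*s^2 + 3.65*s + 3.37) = 1.9691*s^4 - 26.3731*s^3 - 20.2192*s^2 - 17.0823*s - 3.2015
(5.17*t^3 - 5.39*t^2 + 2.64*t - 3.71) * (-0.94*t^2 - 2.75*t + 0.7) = -4.8598*t^5 - 9.1509*t^4 + 15.9599*t^3 - 7.5456*t^2 + 12.0505*t - 2.597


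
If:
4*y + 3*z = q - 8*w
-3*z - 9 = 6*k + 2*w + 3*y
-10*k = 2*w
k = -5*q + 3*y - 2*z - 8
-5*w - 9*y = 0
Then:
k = -129/529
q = -62/69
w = 645/529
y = -1075/1587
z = -4202/1587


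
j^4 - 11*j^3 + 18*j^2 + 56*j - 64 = (j - 8)*(j - 4)*(j - 1)*(j + 2)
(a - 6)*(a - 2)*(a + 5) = a^3 - 3*a^2 - 28*a + 60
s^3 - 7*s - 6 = (s - 3)*(s + 1)*(s + 2)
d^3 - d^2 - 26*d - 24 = (d - 6)*(d + 1)*(d + 4)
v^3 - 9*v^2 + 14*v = v*(v - 7)*(v - 2)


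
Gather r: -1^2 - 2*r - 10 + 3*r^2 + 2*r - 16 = 3*r^2 - 27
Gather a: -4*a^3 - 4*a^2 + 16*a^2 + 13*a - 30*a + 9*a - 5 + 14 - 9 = -4*a^3 + 12*a^2 - 8*a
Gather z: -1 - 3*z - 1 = -3*z - 2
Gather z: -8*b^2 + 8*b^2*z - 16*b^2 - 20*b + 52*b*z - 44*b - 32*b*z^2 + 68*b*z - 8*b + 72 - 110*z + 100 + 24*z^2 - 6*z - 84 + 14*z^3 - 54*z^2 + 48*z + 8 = -24*b^2 - 72*b + 14*z^3 + z^2*(-32*b - 30) + z*(8*b^2 + 120*b - 68) + 96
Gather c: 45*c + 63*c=108*c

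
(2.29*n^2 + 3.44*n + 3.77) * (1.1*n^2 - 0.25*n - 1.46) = 2.519*n^4 + 3.2115*n^3 - 0.0563999999999997*n^2 - 5.9649*n - 5.5042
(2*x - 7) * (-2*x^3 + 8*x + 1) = -4*x^4 + 14*x^3 + 16*x^2 - 54*x - 7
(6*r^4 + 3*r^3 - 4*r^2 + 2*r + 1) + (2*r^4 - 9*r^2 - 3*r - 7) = 8*r^4 + 3*r^3 - 13*r^2 - r - 6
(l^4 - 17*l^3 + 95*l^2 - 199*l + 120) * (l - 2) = l^5 - 19*l^4 + 129*l^3 - 389*l^2 + 518*l - 240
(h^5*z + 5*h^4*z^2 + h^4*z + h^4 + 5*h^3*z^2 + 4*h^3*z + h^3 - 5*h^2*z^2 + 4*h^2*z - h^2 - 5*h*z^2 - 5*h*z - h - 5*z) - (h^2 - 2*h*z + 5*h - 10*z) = h^5*z + 5*h^4*z^2 + h^4*z + h^4 + 5*h^3*z^2 + 4*h^3*z + h^3 - 5*h^2*z^2 + 4*h^2*z - 2*h^2 - 5*h*z^2 - 3*h*z - 6*h + 5*z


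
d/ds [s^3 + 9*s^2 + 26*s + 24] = 3*s^2 + 18*s + 26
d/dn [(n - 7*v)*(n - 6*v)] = 2*n - 13*v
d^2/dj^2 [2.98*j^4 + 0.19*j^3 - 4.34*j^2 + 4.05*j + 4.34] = 35.76*j^2 + 1.14*j - 8.68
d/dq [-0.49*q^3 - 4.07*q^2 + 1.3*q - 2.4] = -1.47*q^2 - 8.14*q + 1.3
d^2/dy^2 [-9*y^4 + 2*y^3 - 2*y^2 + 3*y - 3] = -108*y^2 + 12*y - 4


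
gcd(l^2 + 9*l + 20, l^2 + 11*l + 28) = l + 4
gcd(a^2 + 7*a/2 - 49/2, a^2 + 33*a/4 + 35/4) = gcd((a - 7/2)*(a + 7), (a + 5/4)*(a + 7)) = a + 7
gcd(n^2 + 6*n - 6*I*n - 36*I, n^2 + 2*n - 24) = n + 6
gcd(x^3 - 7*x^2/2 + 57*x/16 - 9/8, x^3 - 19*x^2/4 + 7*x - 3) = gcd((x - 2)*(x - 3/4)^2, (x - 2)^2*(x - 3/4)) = x^2 - 11*x/4 + 3/2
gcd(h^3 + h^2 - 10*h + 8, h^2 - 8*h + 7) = h - 1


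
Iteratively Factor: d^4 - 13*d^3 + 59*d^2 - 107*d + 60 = (d - 1)*(d^3 - 12*d^2 + 47*d - 60) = (d - 4)*(d - 1)*(d^2 - 8*d + 15) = (d - 4)*(d - 3)*(d - 1)*(d - 5)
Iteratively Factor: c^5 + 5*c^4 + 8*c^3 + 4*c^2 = (c)*(c^4 + 5*c^3 + 8*c^2 + 4*c) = c*(c + 1)*(c^3 + 4*c^2 + 4*c) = c^2*(c + 1)*(c^2 + 4*c + 4) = c^2*(c + 1)*(c + 2)*(c + 2)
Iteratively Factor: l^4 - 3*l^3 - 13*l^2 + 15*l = (l - 1)*(l^3 - 2*l^2 - 15*l) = l*(l - 1)*(l^2 - 2*l - 15) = l*(l - 1)*(l + 3)*(l - 5)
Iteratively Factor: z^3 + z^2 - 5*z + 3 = (z - 1)*(z^2 + 2*z - 3) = (z - 1)*(z + 3)*(z - 1)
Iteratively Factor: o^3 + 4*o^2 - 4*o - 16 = (o - 2)*(o^2 + 6*o + 8) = (o - 2)*(o + 4)*(o + 2)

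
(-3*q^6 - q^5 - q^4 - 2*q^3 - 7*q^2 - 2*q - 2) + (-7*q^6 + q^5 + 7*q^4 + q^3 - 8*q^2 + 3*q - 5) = -10*q^6 + 6*q^4 - q^3 - 15*q^2 + q - 7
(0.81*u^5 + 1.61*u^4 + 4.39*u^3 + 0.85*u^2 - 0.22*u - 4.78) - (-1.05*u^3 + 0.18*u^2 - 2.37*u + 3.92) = 0.81*u^5 + 1.61*u^4 + 5.44*u^3 + 0.67*u^2 + 2.15*u - 8.7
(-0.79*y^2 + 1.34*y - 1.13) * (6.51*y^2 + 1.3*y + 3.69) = -5.1429*y^4 + 7.6964*y^3 - 8.5294*y^2 + 3.4756*y - 4.1697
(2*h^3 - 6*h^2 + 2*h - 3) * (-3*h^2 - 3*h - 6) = -6*h^5 + 12*h^4 + 39*h^2 - 3*h + 18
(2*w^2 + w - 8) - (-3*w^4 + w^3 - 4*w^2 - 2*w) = 3*w^4 - w^3 + 6*w^2 + 3*w - 8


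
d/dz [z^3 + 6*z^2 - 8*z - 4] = 3*z^2 + 12*z - 8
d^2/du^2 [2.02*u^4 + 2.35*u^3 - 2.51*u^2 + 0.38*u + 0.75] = 24.24*u^2 + 14.1*u - 5.02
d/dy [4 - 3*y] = -3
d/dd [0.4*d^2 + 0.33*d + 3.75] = 0.8*d + 0.33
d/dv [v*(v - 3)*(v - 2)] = 3*v^2 - 10*v + 6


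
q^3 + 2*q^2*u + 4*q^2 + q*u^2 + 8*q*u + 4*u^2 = (q + 4)*(q + u)^2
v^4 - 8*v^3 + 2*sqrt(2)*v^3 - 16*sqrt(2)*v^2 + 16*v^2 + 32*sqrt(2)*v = v*(v - 4)^2*(v + 2*sqrt(2))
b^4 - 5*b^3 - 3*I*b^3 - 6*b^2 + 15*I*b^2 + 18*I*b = b*(b - 6)*(b + 1)*(b - 3*I)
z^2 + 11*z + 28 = (z + 4)*(z + 7)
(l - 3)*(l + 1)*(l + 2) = l^3 - 7*l - 6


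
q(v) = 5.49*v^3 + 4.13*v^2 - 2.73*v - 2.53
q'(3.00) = 170.28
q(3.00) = 174.68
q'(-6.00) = 540.63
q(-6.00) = -1023.31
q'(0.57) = 7.33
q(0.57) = -1.73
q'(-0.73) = 0.02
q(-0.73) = -0.47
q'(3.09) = 180.05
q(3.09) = 190.44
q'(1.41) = 41.66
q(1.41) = 17.22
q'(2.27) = 100.89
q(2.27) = 76.77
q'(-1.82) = 36.79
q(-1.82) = -16.98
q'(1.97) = 77.46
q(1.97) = 50.09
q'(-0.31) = -3.71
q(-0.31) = -1.45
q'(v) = 16.47*v^2 + 8.26*v - 2.73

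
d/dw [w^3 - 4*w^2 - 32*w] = 3*w^2 - 8*w - 32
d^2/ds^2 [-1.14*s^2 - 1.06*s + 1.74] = -2.28000000000000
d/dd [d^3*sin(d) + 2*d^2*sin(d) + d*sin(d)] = d^3*cos(d) + 3*d^2*sin(d) + 2*d^2*cos(d) + 4*d*sin(d) + d*cos(d) + sin(d)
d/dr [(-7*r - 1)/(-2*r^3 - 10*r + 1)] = (14*r^3 + 70*r - 2*(7*r + 1)*(3*r^2 + 5) - 7)/(2*r^3 + 10*r - 1)^2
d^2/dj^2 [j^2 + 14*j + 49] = 2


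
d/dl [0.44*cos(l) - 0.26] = -0.44*sin(l)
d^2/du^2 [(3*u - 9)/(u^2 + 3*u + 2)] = 6*(-3*u*(u^2 + 3*u + 2) + (u - 3)*(2*u + 3)^2)/(u^2 + 3*u + 2)^3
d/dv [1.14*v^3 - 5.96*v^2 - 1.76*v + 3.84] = 3.42*v^2 - 11.92*v - 1.76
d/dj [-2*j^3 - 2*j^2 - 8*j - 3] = -6*j^2 - 4*j - 8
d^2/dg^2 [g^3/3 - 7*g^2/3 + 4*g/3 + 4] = 2*g - 14/3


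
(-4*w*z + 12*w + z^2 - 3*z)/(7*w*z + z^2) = (-4*w*z + 12*w + z^2 - 3*z)/(z*(7*w + z))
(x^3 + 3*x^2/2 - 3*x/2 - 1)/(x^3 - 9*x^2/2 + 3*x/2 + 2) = (x + 2)/(x - 4)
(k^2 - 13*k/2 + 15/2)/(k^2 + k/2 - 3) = (k - 5)/(k + 2)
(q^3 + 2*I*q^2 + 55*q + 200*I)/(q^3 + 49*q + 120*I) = (q + 5*I)/(q + 3*I)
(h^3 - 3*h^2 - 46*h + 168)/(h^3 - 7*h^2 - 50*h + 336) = (h - 4)/(h - 8)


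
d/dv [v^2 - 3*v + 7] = 2*v - 3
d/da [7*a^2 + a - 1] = 14*a + 1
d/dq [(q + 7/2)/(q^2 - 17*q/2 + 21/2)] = (-4*q^2 - 28*q + 161)/(4*q^4 - 68*q^3 + 373*q^2 - 714*q + 441)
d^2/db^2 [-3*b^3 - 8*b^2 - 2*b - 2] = -18*b - 16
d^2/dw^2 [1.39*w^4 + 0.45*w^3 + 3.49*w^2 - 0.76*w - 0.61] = 16.68*w^2 + 2.7*w + 6.98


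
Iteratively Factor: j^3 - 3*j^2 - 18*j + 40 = (j - 2)*(j^2 - j - 20) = (j - 5)*(j - 2)*(j + 4)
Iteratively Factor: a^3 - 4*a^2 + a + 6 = (a - 2)*(a^2 - 2*a - 3) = (a - 2)*(a + 1)*(a - 3)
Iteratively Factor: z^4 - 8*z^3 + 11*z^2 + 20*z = (z - 4)*(z^3 - 4*z^2 - 5*z) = z*(z - 4)*(z^2 - 4*z - 5) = z*(z - 4)*(z + 1)*(z - 5)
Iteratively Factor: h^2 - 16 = (h + 4)*(h - 4)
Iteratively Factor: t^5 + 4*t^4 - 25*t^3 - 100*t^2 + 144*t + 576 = (t + 4)*(t^4 - 25*t^2 + 144) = (t + 4)^2*(t^3 - 4*t^2 - 9*t + 36) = (t - 4)*(t + 4)^2*(t^2 - 9) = (t - 4)*(t - 3)*(t + 4)^2*(t + 3)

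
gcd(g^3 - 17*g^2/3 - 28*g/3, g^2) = g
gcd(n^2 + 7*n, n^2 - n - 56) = n + 7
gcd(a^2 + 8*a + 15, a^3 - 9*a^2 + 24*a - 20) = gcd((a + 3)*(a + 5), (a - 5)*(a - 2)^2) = 1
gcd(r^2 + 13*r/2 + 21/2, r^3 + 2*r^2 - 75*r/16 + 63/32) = r + 7/2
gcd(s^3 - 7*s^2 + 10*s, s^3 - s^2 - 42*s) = s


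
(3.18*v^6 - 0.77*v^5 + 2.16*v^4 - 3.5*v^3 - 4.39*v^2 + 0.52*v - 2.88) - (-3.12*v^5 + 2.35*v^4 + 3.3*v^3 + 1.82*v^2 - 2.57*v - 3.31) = 3.18*v^6 + 2.35*v^5 - 0.19*v^4 - 6.8*v^3 - 6.21*v^2 + 3.09*v + 0.43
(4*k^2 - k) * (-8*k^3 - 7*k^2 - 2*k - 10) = -32*k^5 - 20*k^4 - k^3 - 38*k^2 + 10*k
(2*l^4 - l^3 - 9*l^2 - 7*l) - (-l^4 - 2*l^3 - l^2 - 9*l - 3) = 3*l^4 + l^3 - 8*l^2 + 2*l + 3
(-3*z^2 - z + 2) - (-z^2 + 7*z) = -2*z^2 - 8*z + 2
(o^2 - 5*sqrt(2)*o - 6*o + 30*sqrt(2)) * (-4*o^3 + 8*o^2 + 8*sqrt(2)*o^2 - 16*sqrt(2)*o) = -4*o^5 + 32*o^4 + 28*sqrt(2)*o^4 - 224*sqrt(2)*o^3 - 128*o^3 + 336*sqrt(2)*o^2 + 640*o^2 - 960*o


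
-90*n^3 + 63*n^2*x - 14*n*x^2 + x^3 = (-6*n + x)*(-5*n + x)*(-3*n + x)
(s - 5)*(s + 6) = s^2 + s - 30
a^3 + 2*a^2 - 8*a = a*(a - 2)*(a + 4)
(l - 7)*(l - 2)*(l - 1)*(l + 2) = l^4 - 8*l^3 + 3*l^2 + 32*l - 28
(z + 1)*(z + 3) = z^2 + 4*z + 3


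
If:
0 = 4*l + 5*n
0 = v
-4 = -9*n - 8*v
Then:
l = -5/9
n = 4/9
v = 0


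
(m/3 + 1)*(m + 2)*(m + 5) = m^3/3 + 10*m^2/3 + 31*m/3 + 10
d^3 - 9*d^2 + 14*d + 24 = (d - 6)*(d - 4)*(d + 1)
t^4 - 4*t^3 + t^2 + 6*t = t*(t - 3)*(t - 2)*(t + 1)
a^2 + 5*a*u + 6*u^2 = (a + 2*u)*(a + 3*u)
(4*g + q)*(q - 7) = 4*g*q - 28*g + q^2 - 7*q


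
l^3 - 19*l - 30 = (l - 5)*(l + 2)*(l + 3)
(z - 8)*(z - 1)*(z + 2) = z^3 - 7*z^2 - 10*z + 16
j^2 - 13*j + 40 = (j - 8)*(j - 5)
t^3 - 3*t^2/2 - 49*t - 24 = (t - 8)*(t + 1/2)*(t + 6)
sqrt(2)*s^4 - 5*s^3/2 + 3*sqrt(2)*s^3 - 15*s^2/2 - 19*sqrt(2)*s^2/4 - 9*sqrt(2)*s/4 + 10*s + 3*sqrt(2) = (s - 1)*(s + 4)*(s - 3*sqrt(2)/2)*(sqrt(2)*s + 1/2)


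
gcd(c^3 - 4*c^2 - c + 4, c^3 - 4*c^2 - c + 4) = c^3 - 4*c^2 - c + 4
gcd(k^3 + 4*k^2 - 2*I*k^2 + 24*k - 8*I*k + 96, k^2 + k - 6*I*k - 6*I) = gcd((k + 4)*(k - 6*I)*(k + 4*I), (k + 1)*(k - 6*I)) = k - 6*I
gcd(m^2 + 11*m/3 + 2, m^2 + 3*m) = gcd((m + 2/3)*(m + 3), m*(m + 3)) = m + 3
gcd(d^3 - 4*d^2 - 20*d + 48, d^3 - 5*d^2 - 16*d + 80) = d + 4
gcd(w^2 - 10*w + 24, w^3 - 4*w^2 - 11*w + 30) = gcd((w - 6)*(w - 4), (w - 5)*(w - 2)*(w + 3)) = 1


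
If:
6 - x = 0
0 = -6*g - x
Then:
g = -1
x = 6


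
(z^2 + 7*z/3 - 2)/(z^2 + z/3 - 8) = (3*z - 2)/(3*z - 8)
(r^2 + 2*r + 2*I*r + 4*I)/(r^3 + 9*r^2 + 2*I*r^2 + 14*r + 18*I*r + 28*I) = 1/(r + 7)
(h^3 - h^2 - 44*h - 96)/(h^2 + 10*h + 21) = (h^2 - 4*h - 32)/(h + 7)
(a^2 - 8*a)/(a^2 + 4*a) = (a - 8)/(a + 4)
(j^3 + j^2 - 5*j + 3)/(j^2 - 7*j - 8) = (-j^3 - j^2 + 5*j - 3)/(-j^2 + 7*j + 8)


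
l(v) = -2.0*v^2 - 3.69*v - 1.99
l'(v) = -4.0*v - 3.69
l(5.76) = -89.60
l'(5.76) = -26.73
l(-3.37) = -12.27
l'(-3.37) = 9.79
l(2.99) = -30.90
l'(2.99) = -15.65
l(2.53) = -24.13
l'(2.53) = -13.81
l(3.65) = -42.10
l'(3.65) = -18.29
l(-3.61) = -14.73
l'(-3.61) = 10.75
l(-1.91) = -2.24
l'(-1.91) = 3.95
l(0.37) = -3.63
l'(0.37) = -5.17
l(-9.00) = -130.78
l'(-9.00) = 32.31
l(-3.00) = -8.92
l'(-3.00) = 8.31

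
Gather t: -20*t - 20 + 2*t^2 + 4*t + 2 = 2*t^2 - 16*t - 18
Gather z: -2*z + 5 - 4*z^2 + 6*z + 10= -4*z^2 + 4*z + 15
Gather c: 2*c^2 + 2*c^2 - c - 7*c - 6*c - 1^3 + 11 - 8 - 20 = 4*c^2 - 14*c - 18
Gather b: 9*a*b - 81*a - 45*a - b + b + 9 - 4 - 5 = 9*a*b - 126*a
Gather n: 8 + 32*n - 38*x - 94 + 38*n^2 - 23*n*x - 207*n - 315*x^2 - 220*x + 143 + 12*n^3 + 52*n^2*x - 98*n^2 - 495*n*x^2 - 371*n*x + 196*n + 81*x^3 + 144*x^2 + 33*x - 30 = 12*n^3 + n^2*(52*x - 60) + n*(-495*x^2 - 394*x + 21) + 81*x^3 - 171*x^2 - 225*x + 27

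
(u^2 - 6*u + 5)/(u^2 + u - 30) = (u - 1)/(u + 6)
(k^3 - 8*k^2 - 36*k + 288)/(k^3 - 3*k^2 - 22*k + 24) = (k^2 - 2*k - 48)/(k^2 + 3*k - 4)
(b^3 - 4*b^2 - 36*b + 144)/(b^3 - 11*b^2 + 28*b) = (b^2 - 36)/(b*(b - 7))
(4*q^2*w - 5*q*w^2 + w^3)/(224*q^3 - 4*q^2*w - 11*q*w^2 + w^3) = w*(4*q^2 - 5*q*w + w^2)/(224*q^3 - 4*q^2*w - 11*q*w^2 + w^3)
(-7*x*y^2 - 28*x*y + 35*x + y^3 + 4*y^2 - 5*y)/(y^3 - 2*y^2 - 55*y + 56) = (-7*x*y - 35*x + y^2 + 5*y)/(y^2 - y - 56)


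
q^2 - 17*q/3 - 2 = (q - 6)*(q + 1/3)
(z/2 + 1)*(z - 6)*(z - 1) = z^3/2 - 5*z^2/2 - 4*z + 6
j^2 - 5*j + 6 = (j - 3)*(j - 2)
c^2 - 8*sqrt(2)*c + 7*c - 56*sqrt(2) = (c + 7)*(c - 8*sqrt(2))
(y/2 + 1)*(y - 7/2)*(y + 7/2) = y^3/2 + y^2 - 49*y/8 - 49/4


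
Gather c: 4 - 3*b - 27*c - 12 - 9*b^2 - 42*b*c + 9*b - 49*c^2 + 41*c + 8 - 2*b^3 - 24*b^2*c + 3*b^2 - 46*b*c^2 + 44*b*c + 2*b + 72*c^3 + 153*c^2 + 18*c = -2*b^3 - 6*b^2 + 8*b + 72*c^3 + c^2*(104 - 46*b) + c*(-24*b^2 + 2*b + 32)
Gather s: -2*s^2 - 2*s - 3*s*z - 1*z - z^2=-2*s^2 + s*(-3*z - 2) - z^2 - z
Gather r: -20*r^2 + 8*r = -20*r^2 + 8*r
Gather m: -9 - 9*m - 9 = -9*m - 18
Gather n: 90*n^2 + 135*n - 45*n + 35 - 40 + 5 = 90*n^2 + 90*n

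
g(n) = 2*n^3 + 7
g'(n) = 6*n^2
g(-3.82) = -104.49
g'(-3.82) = 87.55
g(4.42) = 179.70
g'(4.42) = 117.22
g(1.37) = 12.14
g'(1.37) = 11.26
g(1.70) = 16.83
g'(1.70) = 17.34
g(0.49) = 7.24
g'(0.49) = 1.44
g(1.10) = 9.66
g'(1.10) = 7.26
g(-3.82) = -104.49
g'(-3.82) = 87.55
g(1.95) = 21.83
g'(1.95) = 22.82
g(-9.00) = -1451.00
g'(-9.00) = 486.00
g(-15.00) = -6743.00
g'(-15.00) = 1350.00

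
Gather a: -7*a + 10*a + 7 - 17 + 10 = 3*a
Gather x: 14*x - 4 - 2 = 14*x - 6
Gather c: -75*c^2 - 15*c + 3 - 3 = -75*c^2 - 15*c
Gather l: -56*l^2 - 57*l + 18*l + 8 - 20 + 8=-56*l^2 - 39*l - 4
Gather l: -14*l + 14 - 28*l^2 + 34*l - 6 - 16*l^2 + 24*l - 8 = -44*l^2 + 44*l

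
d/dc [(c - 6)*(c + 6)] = 2*c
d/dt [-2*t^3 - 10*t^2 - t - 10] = -6*t^2 - 20*t - 1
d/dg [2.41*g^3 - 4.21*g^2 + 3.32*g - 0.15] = 7.23*g^2 - 8.42*g + 3.32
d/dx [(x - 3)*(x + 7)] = 2*x + 4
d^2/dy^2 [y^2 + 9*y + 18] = 2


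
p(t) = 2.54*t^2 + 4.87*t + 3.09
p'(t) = 5.08*t + 4.87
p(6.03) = 124.81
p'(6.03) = 35.50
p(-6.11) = 68.16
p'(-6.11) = -26.17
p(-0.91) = 0.76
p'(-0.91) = 0.25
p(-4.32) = 29.45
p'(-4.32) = -17.08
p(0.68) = 7.58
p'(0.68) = 8.32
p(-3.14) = 12.84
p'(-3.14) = -11.08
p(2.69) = 34.57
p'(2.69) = 18.54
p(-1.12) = 0.82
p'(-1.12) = -0.82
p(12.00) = 427.29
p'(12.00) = 65.83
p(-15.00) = 501.54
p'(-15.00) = -71.33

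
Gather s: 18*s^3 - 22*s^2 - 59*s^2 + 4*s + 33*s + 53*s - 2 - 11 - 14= 18*s^3 - 81*s^2 + 90*s - 27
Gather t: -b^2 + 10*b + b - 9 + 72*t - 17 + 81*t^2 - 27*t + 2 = -b^2 + 11*b + 81*t^2 + 45*t - 24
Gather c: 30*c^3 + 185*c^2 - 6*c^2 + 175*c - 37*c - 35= 30*c^3 + 179*c^2 + 138*c - 35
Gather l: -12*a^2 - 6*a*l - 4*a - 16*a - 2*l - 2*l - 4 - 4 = -12*a^2 - 20*a + l*(-6*a - 4) - 8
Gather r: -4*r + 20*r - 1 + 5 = 16*r + 4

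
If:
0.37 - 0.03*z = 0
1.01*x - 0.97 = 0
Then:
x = 0.96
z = 12.33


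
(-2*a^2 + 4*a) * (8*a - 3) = -16*a^3 + 38*a^2 - 12*a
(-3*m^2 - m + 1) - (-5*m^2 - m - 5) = 2*m^2 + 6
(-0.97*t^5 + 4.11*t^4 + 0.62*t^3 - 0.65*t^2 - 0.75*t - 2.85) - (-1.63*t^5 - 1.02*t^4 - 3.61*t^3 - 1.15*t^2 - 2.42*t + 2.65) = 0.66*t^5 + 5.13*t^4 + 4.23*t^3 + 0.5*t^2 + 1.67*t - 5.5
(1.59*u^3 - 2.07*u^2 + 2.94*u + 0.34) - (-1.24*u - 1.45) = 1.59*u^3 - 2.07*u^2 + 4.18*u + 1.79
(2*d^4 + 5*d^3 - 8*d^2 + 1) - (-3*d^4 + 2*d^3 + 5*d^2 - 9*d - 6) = 5*d^4 + 3*d^3 - 13*d^2 + 9*d + 7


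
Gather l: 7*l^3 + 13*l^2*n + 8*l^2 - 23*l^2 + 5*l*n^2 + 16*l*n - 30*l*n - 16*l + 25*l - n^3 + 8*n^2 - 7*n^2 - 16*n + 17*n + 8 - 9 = 7*l^3 + l^2*(13*n - 15) + l*(5*n^2 - 14*n + 9) - n^3 + n^2 + n - 1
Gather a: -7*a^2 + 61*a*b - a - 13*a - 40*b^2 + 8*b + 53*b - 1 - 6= -7*a^2 + a*(61*b - 14) - 40*b^2 + 61*b - 7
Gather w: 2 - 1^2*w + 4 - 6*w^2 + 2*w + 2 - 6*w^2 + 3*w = -12*w^2 + 4*w + 8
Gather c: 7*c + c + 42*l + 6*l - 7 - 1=8*c + 48*l - 8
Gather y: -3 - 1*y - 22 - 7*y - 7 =-8*y - 32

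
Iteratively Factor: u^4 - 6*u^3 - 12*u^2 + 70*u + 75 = (u + 1)*(u^3 - 7*u^2 - 5*u + 75) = (u - 5)*(u + 1)*(u^2 - 2*u - 15) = (u - 5)*(u + 1)*(u + 3)*(u - 5)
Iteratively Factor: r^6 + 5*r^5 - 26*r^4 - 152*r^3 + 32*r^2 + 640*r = (r + 4)*(r^5 + r^4 - 30*r^3 - 32*r^2 + 160*r) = (r + 4)^2*(r^4 - 3*r^3 - 18*r^2 + 40*r) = (r + 4)^3*(r^3 - 7*r^2 + 10*r) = r*(r + 4)^3*(r^2 - 7*r + 10) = r*(r - 5)*(r + 4)^3*(r - 2)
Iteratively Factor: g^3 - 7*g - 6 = (g - 3)*(g^2 + 3*g + 2) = (g - 3)*(g + 2)*(g + 1)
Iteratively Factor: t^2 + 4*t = (t + 4)*(t)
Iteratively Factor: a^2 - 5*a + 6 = (a - 2)*(a - 3)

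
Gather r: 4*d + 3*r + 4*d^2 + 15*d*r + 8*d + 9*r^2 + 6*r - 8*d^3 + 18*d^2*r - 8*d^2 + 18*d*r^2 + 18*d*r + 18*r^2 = -8*d^3 - 4*d^2 + 12*d + r^2*(18*d + 27) + r*(18*d^2 + 33*d + 9)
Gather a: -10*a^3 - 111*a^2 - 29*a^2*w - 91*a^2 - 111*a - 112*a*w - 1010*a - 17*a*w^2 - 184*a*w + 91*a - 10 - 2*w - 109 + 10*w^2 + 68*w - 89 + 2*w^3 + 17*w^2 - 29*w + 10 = -10*a^3 + a^2*(-29*w - 202) + a*(-17*w^2 - 296*w - 1030) + 2*w^3 + 27*w^2 + 37*w - 198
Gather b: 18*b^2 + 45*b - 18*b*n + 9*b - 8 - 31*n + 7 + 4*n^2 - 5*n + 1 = 18*b^2 + b*(54 - 18*n) + 4*n^2 - 36*n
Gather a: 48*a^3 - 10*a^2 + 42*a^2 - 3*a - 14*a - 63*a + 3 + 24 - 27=48*a^3 + 32*a^2 - 80*a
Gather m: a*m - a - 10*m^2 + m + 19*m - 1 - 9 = -a - 10*m^2 + m*(a + 20) - 10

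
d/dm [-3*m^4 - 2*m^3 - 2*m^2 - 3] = 2*m*(-6*m^2 - 3*m - 2)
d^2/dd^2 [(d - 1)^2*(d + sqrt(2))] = 6*d - 4 + 2*sqrt(2)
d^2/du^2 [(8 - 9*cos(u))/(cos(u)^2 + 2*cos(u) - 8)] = (81*(1 - cos(2*u))^2*cos(u)/4 - 25*(1 - cos(2*u))^2/2 + 382*cos(u) - 98*cos(2*u) + 219*cos(3*u)/2 - 9*cos(5*u)/2 - 144)/((cos(u) - 2)^3*(cos(u) + 4)^3)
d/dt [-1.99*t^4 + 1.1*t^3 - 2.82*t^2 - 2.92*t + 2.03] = -7.96*t^3 + 3.3*t^2 - 5.64*t - 2.92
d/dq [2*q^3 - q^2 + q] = 6*q^2 - 2*q + 1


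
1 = 1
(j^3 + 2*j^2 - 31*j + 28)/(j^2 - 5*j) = (j^3 + 2*j^2 - 31*j + 28)/(j*(j - 5))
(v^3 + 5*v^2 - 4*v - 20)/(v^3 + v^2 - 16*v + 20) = (v + 2)/(v - 2)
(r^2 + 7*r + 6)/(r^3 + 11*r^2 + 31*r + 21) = (r + 6)/(r^2 + 10*r + 21)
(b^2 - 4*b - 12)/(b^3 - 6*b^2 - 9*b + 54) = (b + 2)/(b^2 - 9)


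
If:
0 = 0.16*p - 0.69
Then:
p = 4.31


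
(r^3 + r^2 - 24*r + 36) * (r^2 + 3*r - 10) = r^5 + 4*r^4 - 31*r^3 - 46*r^2 + 348*r - 360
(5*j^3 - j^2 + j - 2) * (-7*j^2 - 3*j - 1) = -35*j^5 - 8*j^4 - 9*j^3 + 12*j^2 + 5*j + 2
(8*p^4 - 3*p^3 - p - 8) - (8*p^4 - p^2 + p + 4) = -3*p^3 + p^2 - 2*p - 12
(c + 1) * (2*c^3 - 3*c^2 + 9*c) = 2*c^4 - c^3 + 6*c^2 + 9*c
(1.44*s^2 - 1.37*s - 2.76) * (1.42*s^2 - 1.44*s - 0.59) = 2.0448*s^4 - 4.019*s^3 - 2.796*s^2 + 4.7827*s + 1.6284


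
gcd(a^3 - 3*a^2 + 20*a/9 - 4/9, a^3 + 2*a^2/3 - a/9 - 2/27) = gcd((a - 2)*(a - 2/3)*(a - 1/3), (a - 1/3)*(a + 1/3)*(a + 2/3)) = a - 1/3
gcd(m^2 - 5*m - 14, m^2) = 1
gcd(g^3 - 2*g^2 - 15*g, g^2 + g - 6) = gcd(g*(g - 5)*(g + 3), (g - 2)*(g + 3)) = g + 3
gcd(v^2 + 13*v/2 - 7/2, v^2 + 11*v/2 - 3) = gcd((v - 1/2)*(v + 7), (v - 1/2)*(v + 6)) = v - 1/2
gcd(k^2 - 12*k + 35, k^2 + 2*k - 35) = k - 5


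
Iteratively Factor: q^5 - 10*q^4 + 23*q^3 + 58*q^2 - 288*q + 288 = (q - 3)*(q^4 - 7*q^3 + 2*q^2 + 64*q - 96) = (q - 3)*(q - 2)*(q^3 - 5*q^2 - 8*q + 48) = (q - 4)*(q - 3)*(q - 2)*(q^2 - q - 12) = (q - 4)^2*(q - 3)*(q - 2)*(q + 3)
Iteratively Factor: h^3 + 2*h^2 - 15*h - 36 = (h - 4)*(h^2 + 6*h + 9) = (h - 4)*(h + 3)*(h + 3)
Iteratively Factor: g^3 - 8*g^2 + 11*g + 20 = (g - 5)*(g^2 - 3*g - 4) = (g - 5)*(g + 1)*(g - 4)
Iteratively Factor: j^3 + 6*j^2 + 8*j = (j + 2)*(j^2 + 4*j) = j*(j + 2)*(j + 4)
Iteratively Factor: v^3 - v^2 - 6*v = (v + 2)*(v^2 - 3*v) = (v - 3)*(v + 2)*(v)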